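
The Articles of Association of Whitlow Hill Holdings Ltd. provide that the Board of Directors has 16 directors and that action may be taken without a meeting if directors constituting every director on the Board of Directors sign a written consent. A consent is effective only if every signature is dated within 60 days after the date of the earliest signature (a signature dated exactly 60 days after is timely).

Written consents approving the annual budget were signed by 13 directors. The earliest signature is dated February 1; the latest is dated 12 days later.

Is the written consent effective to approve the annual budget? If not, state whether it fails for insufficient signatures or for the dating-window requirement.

Not effective — insufficient signatures.

Signatures required: every one of 16 — unanimous means all 16, so 16 needed; 13 signed. Insufficient.
Dating window: the latest signature is 12 days after the earliest; the limit is 60 days. Within the window.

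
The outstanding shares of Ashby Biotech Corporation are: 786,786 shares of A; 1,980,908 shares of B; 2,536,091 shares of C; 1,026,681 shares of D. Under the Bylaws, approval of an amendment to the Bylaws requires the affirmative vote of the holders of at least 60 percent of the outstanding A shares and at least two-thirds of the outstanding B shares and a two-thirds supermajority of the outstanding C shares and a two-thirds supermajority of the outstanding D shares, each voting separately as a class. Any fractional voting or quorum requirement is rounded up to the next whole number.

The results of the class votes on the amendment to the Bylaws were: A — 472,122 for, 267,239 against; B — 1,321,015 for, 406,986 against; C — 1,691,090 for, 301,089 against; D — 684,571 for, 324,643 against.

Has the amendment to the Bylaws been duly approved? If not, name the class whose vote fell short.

A: 3/5 of 786786 = 472071.60, rounded up to 472072; 472,072 required, 472,122 in favor — approved.
B: 2/3 of 1980908 = 1320605.33, rounded up to 1320606; 1,320,606 required, 1,321,015 in favor — approved.
C: 2/3 of 2536091 = 1690727.33, rounded up to 1690728; 1,690,728 required, 1,691,090 in favor — approved.
D: 2/3 of 1026681 = 684454; 684,454 required, 684,571 in favor — approved.

Approved — every class gave the required vote.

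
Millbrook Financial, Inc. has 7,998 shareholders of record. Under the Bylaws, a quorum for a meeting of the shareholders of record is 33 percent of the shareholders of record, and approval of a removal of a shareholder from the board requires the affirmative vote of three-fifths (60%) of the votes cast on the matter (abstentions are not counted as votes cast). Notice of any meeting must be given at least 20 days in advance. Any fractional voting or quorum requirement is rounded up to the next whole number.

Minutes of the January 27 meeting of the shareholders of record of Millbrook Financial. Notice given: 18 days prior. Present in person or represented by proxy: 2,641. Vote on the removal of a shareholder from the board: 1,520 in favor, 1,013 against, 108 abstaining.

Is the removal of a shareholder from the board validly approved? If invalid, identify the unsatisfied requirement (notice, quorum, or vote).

Invalid — notice requirement not satisfied.

Notice: 18 days given; 20 required. Not satisfied.
Quorum: 33% of 7,998 = 2,639.34, rounded up to 2,640; 2,641 present. Satisfied.
Vote: requires three-fifths of the votes cast (2,641 − 108 abstaining = 2,533); 3/5 of 2533 = 1519.80, rounded up to 1520, so 1,520 needed; 1,520 in favor. Satisfied.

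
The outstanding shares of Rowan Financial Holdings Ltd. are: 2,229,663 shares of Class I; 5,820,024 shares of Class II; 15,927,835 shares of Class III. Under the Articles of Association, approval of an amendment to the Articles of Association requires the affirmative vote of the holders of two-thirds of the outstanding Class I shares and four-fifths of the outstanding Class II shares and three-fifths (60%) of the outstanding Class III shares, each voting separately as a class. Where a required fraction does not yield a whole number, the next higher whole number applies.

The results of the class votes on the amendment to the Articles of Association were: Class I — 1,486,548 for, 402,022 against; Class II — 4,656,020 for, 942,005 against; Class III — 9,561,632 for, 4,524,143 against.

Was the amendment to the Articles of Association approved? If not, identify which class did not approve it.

Class I: 2/3 of 2229663 = 1486442; 1,486,442 required, 1,486,548 in favor — approved.
Class II: 4/5 of 5820024 = 4656019.20, rounded up to 4656020; 4,656,020 required, 4,656,020 in favor — approved.
Class III: 3/5 of 15927835 = 9556701; 9,556,701 required, 9,561,632 in favor — approved.

Approved — every class gave the required vote.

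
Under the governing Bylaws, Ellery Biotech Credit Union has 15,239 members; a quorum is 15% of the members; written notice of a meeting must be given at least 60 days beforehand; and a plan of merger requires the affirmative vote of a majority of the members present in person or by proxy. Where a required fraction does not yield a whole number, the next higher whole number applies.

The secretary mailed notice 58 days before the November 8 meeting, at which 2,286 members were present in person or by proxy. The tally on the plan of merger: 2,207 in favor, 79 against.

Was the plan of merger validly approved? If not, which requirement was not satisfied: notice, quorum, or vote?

Notice: 58 days given; 60 required. Not satisfied.
Quorum: 15% of 15,239 = 2,285.85, rounded up to 2,286; 2,286 present. Satisfied.
Vote: requires a majority of those present (2,286); a majority of 2286 is 1144, so 1,144 needed; 2,207 in favor. Satisfied.

Invalid — notice requirement not satisfied.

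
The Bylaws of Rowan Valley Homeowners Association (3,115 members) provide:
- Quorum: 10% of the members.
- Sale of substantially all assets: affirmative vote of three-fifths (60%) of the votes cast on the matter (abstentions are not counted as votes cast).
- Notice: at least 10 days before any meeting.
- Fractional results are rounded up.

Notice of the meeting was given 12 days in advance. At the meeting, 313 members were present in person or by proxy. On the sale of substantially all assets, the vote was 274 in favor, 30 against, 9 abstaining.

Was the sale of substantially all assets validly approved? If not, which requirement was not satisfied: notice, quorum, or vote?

Notice: 12 days given; 10 required. Satisfied.
Quorum: 10% of 3,115 = 311.50, rounded up to 312; 313 present. Satisfied.
Vote: requires three-fifths of the votes cast (313 − 9 abstaining = 304); 3/5 of 304 = 182.40, rounded up to 183, so 183 needed; 274 in favor. Satisfied.

Valid — all requirements satisfied.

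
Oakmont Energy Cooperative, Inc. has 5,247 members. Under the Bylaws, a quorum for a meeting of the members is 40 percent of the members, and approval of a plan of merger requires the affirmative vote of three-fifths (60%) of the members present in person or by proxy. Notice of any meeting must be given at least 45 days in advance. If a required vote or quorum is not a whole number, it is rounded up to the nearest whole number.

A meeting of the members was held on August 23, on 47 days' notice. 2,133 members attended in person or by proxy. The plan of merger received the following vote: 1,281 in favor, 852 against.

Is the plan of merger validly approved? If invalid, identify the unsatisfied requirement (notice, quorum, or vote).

Valid — all requirements satisfied.

Notice: 47 days given; 45 required. Satisfied.
Quorum: 40% of 5,247 = 2,098.80, rounded up to 2,099; 2,133 present. Satisfied.
Vote: requires three-fifths of those present (2,133); 3/5 of 2133 = 1279.80, rounded up to 1280, so 1,280 needed; 1,281 in favor. Satisfied.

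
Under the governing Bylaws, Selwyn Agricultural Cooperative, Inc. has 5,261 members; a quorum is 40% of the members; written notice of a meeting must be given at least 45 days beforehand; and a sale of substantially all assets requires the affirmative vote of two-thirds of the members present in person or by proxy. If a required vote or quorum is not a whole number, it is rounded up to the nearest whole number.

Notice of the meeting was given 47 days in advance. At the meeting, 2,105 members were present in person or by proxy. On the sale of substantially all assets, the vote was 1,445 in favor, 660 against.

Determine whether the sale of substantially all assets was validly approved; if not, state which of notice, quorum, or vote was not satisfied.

Valid — all requirements satisfied.

Notice: 47 days given; 45 required. Satisfied.
Quorum: 40% of 5,261 = 2,104.40, rounded up to 2,105; 2,105 present. Satisfied.
Vote: requires two-thirds of those present (2,105); 2/3 of 2105 = 1403.33, rounded up to 1404, so 1,404 needed; 1,445 in favor. Satisfied.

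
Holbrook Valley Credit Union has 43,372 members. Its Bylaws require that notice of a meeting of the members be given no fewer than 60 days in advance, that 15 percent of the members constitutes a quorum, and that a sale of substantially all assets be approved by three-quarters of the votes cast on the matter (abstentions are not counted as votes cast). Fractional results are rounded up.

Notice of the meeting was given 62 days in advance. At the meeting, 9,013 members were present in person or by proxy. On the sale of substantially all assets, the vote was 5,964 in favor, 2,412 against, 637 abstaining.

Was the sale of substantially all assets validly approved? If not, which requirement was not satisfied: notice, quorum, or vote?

Notice: 62 days given; 60 required. Satisfied.
Quorum: 15% of 43,372 = 6,505.80, rounded up to 6,506; 9,013 present. Satisfied.
Vote: requires three-fourths of the votes cast (9,013 − 637 abstaining = 8,376); 3/4 of 8376 = 6282, so 6,282 needed; 5,964 in favor. Not satisfied.

Invalid — vote requirement not satisfied.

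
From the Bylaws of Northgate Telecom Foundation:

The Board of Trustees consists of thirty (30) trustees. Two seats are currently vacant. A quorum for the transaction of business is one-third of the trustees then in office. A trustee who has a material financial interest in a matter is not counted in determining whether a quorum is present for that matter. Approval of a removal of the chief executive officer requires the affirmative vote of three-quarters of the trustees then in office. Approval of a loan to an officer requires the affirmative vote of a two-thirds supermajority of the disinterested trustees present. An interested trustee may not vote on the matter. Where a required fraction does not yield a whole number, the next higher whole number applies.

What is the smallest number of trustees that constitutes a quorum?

10

1/3 of 28 = 9.33, rounded up to 10.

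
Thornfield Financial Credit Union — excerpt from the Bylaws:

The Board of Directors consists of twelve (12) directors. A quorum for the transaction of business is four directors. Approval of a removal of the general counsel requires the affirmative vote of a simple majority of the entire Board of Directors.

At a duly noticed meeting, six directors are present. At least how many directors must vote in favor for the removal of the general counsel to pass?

The removal of the general counsel requires a majority of the entire Board of Directors (12).
A majority of 12 is 7.
(Only 6 can vote, so the removal of the general counsel cannot pass at this meeting, but the required vote is still 7.)

7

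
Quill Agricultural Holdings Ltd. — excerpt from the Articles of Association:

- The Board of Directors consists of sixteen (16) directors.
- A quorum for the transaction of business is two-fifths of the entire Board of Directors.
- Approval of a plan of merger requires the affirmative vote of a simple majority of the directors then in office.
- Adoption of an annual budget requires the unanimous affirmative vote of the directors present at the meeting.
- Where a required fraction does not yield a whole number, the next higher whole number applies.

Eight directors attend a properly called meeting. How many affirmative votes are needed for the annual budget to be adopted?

8

The annual budget requires the unanimous vote of the directors present (8).
Unanimous means all 8.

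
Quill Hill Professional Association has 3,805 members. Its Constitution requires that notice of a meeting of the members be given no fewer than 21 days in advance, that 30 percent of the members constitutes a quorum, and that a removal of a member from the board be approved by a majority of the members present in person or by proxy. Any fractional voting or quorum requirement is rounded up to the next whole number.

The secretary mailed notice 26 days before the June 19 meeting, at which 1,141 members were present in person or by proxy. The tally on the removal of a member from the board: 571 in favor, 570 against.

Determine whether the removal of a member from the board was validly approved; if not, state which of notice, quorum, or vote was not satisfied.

Invalid — quorum requirement not satisfied.

Notice: 26 days given; 21 required. Satisfied.
Quorum: 30% of 3,805 = 1,141.50, rounded up to 1,142; 1,141 present. Not satisfied.
Vote: requires a majority of those present (1,141); a majority of 1141 is 571, so 571 needed; 571 in favor. Satisfied.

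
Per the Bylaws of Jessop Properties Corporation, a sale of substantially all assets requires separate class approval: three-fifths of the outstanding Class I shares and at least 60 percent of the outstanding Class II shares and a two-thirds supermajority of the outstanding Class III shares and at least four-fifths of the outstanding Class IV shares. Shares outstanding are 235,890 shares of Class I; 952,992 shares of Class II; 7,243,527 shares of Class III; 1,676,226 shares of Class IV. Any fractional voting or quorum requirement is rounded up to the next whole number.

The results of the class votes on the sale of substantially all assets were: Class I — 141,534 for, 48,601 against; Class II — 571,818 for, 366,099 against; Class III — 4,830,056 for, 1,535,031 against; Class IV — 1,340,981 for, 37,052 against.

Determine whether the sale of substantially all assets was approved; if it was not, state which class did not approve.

Class I: 3/5 of 235890 = 141534; 141,534 required, 141,534 in favor — approved.
Class II: 3/5 of 952992 = 571795.20, rounded up to 571796; 571,796 required, 571,818 in favor — approved.
Class III: 2/3 of 7243527 = 4829018; 4,829,018 required, 4,830,056 in favor — approved.
Class IV: 4/5 of 1676226 = 1340980.80, rounded up to 1340981; 1,340,981 required, 1,340,981 in favor — approved.

Approved — every class gave the required vote.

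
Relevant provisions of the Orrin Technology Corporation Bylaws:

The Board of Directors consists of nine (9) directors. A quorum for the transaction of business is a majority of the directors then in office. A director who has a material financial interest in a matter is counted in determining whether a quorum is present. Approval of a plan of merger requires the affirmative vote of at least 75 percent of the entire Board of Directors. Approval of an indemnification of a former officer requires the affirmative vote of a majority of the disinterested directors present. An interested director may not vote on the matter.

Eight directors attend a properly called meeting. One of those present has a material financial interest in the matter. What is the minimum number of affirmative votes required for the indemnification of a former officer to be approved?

The indemnification of a former officer requires a majority of the disinterested directors present (8 − 1 = 7).
A majority of 7 is 4.

4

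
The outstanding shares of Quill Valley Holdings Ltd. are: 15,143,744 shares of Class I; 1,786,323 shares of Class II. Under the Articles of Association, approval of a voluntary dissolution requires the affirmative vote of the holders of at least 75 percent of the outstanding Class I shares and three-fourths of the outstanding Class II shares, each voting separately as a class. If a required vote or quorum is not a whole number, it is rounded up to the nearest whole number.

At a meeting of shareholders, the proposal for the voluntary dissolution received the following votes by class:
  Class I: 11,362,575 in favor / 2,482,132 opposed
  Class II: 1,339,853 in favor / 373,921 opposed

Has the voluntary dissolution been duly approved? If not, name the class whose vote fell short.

Class I: 3/4 of 15143744 = 11357808; 11,357,808 required, 11,362,575 in favor — approved.
Class II: 3/4 of 1786323 = 1339742.25, rounded up to 1339743; 1,339,743 required, 1,339,853 in favor — approved.

Approved — every class gave the required vote.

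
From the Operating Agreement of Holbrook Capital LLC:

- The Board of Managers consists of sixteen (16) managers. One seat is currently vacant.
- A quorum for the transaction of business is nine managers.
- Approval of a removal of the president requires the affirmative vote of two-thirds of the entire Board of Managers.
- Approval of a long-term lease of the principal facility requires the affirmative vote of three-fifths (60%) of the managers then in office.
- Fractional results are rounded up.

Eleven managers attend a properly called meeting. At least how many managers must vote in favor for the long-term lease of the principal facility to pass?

The long-term lease of the principal facility requires three-fifths of the managers then in office (15).
3/5 of 15 = 9.

9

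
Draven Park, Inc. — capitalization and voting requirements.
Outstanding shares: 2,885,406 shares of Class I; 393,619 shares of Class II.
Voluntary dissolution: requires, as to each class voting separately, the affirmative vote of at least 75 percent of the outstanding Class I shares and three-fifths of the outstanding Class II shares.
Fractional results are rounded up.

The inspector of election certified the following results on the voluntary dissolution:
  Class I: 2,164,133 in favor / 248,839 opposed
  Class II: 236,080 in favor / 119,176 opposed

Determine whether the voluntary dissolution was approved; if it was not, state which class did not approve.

Not approved — the Class II shares did not give the required vote.

Class I: 3/4 of 2885406 = 2164054.50, rounded up to 2164055; 2,164,055 required, 2,164,133 in favor — approved.
Class II: 3/5 of 393619 = 236171.40, rounded up to 236172; 236,172 required, 236,080 in favor — not approved.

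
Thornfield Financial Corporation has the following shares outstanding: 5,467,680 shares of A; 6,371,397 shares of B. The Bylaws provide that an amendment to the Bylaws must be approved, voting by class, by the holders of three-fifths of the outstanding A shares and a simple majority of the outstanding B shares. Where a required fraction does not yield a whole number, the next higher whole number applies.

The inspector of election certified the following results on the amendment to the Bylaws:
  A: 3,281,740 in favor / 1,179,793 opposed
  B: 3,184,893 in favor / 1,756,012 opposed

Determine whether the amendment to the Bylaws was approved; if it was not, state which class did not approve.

A: 3/5 of 5467680 = 3280608; 3,280,608 required, 3,281,740 in favor — approved.
B: a majority of 6371397 is 3185699; 3,185,699 required, 3,184,893 in favor — not approved.

Not approved — the B shares did not give the required vote.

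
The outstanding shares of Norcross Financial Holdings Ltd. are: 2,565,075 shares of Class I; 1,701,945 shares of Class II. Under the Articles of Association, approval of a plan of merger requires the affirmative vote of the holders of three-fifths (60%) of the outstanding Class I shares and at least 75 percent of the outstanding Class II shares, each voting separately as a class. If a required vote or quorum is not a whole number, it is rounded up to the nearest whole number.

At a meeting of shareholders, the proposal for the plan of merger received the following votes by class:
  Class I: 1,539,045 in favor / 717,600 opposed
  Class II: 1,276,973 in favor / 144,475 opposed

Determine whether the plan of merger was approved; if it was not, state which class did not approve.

Approved — every class gave the required vote.

Class I: 3/5 of 2565075 = 1539045; 1,539,045 required, 1,539,045 in favor — approved.
Class II: 3/4 of 1701945 = 1276458.75, rounded up to 1276459; 1,276,459 required, 1,276,973 in favor — approved.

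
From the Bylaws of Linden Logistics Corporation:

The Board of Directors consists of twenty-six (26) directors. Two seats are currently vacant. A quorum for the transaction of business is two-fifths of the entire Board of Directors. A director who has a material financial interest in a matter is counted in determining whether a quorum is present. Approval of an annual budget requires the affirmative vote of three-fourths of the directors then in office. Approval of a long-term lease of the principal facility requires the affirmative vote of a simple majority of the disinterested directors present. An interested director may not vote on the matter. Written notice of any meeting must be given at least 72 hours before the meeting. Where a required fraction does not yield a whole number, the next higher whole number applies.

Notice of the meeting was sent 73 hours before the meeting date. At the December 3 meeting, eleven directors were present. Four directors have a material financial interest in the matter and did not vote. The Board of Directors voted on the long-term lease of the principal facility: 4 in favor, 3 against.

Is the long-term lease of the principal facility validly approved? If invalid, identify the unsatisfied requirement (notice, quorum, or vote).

Valid — all requirements satisfied.

Notice: 73 hours given; 72 required (73 ≥ 72). Satisfied.
Quorum: 11 present (interested directors count toward quorum); quorum is 11. Satisfied.
Vote: the long-term lease of the principal facility requires a majority of the disinterested directors present (11 − 4 = 7). A majority of 7 is 4, so 4 affirmative votes are needed; 4 voted in favor. Satisfied.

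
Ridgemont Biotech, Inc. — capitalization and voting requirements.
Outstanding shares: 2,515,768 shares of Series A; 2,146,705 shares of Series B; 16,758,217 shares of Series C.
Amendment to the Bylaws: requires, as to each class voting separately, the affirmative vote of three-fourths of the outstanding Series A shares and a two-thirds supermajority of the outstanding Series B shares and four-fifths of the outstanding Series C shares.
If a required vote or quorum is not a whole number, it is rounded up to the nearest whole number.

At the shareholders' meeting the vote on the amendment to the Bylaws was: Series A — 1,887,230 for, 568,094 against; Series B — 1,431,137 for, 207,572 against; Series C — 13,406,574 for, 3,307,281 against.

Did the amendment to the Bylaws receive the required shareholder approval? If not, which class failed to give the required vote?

Series A: 3/4 of 2515768 = 1886826; 1,886,826 required, 1,887,230 in favor — approved.
Series B: 2/3 of 2146705 = 1431136.67, rounded up to 1431137; 1,431,137 required, 1,431,137 in favor — approved.
Series C: 4/5 of 16758217 = 13406573.60, rounded up to 13406574; 13,406,574 required, 13,406,574 in favor — approved.

Approved — every class gave the required vote.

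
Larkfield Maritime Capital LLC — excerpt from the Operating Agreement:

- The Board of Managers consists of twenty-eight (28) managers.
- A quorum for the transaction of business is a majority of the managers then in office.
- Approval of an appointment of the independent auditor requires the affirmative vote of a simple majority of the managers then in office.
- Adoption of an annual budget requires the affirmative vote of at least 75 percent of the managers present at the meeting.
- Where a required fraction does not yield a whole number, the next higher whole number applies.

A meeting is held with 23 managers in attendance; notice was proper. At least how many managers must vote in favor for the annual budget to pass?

18

The annual budget requires three-fourths of the managers present (23).
3/4 of 23 = 17.25, rounded up to 18.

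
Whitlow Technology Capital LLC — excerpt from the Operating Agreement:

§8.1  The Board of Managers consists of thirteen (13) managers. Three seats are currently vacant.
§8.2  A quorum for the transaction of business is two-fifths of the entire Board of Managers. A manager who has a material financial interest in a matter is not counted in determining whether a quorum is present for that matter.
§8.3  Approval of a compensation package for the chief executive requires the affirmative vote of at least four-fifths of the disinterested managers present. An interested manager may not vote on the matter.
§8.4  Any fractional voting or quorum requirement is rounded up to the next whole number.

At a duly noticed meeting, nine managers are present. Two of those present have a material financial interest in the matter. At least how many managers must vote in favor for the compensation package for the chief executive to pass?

The compensation package for the chief executive requires four-fifths of the disinterested managers present (9 − 2 = 7).
4/5 of 7 = 5.60, rounded up to 6.

6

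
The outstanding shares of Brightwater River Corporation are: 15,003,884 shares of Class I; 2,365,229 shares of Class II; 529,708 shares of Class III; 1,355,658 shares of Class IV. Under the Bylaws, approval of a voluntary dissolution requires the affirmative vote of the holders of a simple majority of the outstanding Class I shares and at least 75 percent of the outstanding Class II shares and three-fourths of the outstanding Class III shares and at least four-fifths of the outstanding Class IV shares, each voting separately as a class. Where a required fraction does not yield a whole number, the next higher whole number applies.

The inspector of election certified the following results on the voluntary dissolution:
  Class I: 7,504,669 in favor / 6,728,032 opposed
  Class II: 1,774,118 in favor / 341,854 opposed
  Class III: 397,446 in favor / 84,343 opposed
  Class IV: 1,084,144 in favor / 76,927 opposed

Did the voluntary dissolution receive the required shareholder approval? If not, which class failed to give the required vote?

Not approved — the Class IV shares did not give the required vote.

Class I: a majority of 15003884 is 7501943; 7,501,943 required, 7,504,669 in favor — approved.
Class II: 3/4 of 2365229 = 1773921.75, rounded up to 1773922; 1,773,922 required, 1,774,118 in favor — approved.
Class III: 3/4 of 529708 = 397281; 397,281 required, 397,446 in favor — approved.
Class IV: 4/5 of 1355658 = 1084526.40, rounded up to 1084527; 1,084,527 required, 1,084,144 in favor — not approved.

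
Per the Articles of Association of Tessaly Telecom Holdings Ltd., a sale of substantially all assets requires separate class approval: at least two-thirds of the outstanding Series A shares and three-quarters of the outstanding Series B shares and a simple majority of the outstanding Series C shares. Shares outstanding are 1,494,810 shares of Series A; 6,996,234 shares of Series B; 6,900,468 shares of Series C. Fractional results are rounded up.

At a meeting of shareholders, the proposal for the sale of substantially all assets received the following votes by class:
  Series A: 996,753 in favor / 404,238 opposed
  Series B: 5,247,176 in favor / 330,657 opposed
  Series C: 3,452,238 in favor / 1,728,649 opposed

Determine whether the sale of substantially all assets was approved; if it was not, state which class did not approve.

Series A: 2/3 of 1494810 = 996540; 996,540 required, 996,753 in favor — approved.
Series B: 3/4 of 6996234 = 5247175.50, rounded up to 5247176; 5,247,176 required, 5,247,176 in favor — approved.
Series C: a majority of 6900468 is 3450235; 3,450,235 required, 3,452,238 in favor — approved.

Approved — every class gave the required vote.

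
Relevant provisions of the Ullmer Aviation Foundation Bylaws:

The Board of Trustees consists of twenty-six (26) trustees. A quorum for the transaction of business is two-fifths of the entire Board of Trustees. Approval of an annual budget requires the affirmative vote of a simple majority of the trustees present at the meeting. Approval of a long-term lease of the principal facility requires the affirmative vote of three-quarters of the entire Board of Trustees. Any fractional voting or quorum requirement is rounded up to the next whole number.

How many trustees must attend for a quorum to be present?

11

2/5 of 26 = 10.40, rounded up to 11.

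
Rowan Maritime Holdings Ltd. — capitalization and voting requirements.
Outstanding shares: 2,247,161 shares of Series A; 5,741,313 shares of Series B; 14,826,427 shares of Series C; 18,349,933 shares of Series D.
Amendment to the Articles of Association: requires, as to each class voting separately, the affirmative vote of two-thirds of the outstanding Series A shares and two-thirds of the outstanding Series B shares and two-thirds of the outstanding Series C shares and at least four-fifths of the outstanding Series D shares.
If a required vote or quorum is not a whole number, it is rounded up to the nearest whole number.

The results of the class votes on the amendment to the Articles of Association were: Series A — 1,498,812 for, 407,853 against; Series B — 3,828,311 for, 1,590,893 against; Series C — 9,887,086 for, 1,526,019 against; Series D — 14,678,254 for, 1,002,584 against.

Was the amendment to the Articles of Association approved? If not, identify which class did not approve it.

Series A: 2/3 of 2247161 = 1498107.33, rounded up to 1498108; 1,498,108 required, 1,498,812 in favor — approved.
Series B: 2/3 of 5741313 = 3827542; 3,827,542 required, 3,828,311 in favor — approved.
Series C: 2/3 of 14826427 = 9884284.67, rounded up to 9884285; 9,884,285 required, 9,887,086 in favor — approved.
Series D: 4/5 of 18349933 = 14679946.40, rounded up to 14679947; 14,679,947 required, 14,678,254 in favor — not approved.

Not approved — the Series D shares did not give the required vote.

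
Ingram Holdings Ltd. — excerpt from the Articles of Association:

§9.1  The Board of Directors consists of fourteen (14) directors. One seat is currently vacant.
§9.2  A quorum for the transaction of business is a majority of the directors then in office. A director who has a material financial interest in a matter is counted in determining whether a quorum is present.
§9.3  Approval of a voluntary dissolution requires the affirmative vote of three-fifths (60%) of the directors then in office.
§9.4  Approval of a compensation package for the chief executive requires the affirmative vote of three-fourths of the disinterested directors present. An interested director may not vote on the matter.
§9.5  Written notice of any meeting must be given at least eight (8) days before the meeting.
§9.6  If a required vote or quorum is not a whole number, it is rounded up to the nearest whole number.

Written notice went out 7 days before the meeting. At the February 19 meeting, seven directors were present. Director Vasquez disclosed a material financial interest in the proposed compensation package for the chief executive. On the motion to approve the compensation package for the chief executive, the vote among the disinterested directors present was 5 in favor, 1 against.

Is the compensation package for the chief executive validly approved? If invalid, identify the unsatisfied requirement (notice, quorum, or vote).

Notice: 7 days given; 8 required (7 < 8). Not satisfied.
Quorum: 7 present (interested directors count toward quorum); quorum is 7. Satisfied.
Vote: the compensation package for the chief executive requires three-fourths of the disinterested directors present (7 − 1 = 6). 3/4 of 6 = 4.50, rounded up to 5, so 5 affirmative votes are needed; 5 voted in favor. Satisfied.

Invalid — notice requirement not satisfied.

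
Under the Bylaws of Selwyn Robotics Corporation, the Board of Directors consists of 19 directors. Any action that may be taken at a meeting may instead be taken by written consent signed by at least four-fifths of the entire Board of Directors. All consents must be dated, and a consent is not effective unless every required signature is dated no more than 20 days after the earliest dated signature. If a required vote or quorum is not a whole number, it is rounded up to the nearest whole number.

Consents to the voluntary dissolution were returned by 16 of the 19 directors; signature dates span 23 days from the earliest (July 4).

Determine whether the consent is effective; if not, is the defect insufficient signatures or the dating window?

Signatures required: at least four-fifths of 19 — 4/5 of 19 = 15.20, rounded up to 16, so 16 needed; 16 signed. Sufficient.
Dating window: the latest signature is 23 days after the earliest; the limit is 20 days. Outside the window.

Not effective — dating-window requirement not satisfied.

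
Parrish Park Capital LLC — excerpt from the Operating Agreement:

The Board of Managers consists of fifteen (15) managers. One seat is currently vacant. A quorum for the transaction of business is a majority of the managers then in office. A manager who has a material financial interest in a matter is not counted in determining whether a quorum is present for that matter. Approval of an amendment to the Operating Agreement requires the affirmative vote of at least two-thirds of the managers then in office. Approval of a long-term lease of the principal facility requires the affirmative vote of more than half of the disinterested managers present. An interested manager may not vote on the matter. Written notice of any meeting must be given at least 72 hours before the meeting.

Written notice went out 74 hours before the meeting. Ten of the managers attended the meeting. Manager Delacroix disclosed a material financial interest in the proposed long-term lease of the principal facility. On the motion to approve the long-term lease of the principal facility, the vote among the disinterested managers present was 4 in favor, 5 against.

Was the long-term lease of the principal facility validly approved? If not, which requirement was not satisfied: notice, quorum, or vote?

Notice: 74 hours given; 72 required (74 ≥ 72). Satisfied.
Quorum: 10 present, but the 1 interested manager does not count, leaving 9. Quorum is 8. Satisfied.
Vote: the long-term lease of the principal facility requires a majority of the disinterested managers present (10 − 1 = 9). A majority of 9 is 5, so 5 affirmative votes are needed; 4 voted in favor. Not satisfied.

Invalid — vote requirement not satisfied.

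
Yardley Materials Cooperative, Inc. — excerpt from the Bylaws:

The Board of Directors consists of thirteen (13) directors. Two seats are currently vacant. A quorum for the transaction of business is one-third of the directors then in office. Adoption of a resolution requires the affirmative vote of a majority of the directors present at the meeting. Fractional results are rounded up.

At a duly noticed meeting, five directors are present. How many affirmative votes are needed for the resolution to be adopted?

The resolution requires a majority of the directors present (5).
A majority of 5 is 3.

3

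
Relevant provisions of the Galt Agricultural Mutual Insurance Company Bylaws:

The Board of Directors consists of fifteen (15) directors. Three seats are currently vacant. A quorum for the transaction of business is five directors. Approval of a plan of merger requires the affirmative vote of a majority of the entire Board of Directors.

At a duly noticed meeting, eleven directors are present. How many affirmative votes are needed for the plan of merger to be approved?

8

The plan of merger requires a majority of the entire Board of Directors (15).
A majority of 15 is 8.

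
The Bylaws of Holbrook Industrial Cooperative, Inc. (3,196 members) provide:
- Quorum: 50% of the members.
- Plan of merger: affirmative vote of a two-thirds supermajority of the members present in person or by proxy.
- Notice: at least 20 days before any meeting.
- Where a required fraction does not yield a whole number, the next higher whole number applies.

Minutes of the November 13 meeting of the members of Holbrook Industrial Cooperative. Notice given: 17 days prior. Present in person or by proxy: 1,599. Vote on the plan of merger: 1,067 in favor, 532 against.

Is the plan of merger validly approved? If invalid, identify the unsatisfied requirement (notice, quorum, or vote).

Invalid — notice requirement not satisfied.

Notice: 17 days given; 20 required. Not satisfied.
Quorum: 50% of 3,196 = 1,598; 1,599 present. Satisfied.
Vote: requires two-thirds of those present (1,599); 2/3 of 1599 = 1066, so 1,066 needed; 1,067 in favor. Satisfied.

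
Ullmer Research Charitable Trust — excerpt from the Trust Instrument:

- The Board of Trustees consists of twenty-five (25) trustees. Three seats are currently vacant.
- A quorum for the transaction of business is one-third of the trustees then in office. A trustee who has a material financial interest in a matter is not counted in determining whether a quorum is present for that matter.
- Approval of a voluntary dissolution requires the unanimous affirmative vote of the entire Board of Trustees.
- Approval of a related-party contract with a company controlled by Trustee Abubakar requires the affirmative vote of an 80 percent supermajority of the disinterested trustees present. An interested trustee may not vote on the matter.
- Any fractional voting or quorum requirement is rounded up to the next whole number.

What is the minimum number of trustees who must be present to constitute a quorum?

1/3 of 22 = 7.33, rounded up to 8.

8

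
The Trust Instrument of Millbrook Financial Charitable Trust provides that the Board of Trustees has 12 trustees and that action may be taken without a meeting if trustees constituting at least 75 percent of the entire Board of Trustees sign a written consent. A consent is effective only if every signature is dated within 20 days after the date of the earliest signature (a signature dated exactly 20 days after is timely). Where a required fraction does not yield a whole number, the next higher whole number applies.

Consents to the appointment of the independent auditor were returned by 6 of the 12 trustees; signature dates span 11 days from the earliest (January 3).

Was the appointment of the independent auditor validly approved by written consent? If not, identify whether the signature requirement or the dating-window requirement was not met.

Signatures required: at least 75 percent of 12 — 3/4 of 12 = 9, so 9 needed; 6 signed. Insufficient.
Dating window: the latest signature is 11 days after the earliest; the limit is 20 days. Within the window.

Not effective — insufficient signatures.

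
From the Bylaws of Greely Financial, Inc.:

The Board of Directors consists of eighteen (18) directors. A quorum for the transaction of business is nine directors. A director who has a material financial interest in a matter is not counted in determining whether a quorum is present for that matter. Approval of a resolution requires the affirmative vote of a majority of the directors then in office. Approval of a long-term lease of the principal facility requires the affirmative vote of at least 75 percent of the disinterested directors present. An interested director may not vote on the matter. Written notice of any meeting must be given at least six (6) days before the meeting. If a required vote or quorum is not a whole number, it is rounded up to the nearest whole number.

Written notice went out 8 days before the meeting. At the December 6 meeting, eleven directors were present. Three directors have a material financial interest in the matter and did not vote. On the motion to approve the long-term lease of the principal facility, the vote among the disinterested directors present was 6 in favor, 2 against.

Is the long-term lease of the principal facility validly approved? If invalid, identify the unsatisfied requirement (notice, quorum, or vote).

Invalid — quorum requirement not satisfied.

Notice: 8 days given; 6 required (8 ≥ 6). Satisfied.
Quorum: 11 present, but the 3 interested directors do not count, leaving 8. Quorum is 9. Not satisfied.
Vote: the long-term lease of the principal facility requires three-fourths of the disinterested directors present (11 − 3 = 8). 3/4 of 8 = 6, so 6 affirmative votes are needed; 6 voted in favor. Satisfied. (Moot — without a quorum no business can be validly transacted.)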